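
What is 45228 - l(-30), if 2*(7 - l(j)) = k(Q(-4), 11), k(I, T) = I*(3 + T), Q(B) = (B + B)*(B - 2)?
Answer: 45557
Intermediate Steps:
Q(B) = 2*B*(-2 + B) (Q(B) = (2*B)*(-2 + B) = 2*B*(-2 + B))
l(j) = -329 (l(j) = 7 - 2*(-4)*(-2 - 4)*(3 + 11)/2 = 7 - 2*(-4)*(-6)*14/2 = 7 - 24*14 = 7 - 1/2*672 = 7 - 336 = -329)
45228 - l(-30) = 45228 - 1*(-329) = 45228 + 329 = 45557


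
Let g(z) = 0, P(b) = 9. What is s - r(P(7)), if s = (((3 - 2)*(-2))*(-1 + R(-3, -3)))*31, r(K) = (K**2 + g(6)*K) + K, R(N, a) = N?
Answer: 158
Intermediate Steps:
r(K) = K + K**2 (r(K) = (K**2 + 0*K) + K = (K**2 + 0) + K = K**2 + K = K + K**2)
s = 248 (s = (((3 - 2)*(-2))*(-1 - 3))*31 = ((1*(-2))*(-4))*31 = -2*(-4)*31 = 8*31 = 248)
s - r(P(7)) = 248 - 9*(1 + 9) = 248 - 9*10 = 248 - 1*90 = 248 - 90 = 158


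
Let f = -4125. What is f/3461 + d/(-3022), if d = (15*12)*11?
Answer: -9659265/5229571 ≈ -1.8470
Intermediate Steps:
d = 1980 (d = 180*11 = 1980)
f/3461 + d/(-3022) = -4125/3461 + 1980/(-3022) = -4125*1/3461 + 1980*(-1/3022) = -4125/3461 - 990/1511 = -9659265/5229571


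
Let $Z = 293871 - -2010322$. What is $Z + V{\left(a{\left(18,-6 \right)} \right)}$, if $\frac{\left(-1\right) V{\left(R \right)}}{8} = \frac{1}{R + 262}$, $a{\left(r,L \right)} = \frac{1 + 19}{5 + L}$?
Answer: $\frac{278807349}{121} \approx 2.3042 \cdot 10^{6}$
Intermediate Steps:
$a{\left(r,L \right)} = \frac{20}{5 + L}$
$V{\left(R \right)} = - \frac{8}{262 + R}$ ($V{\left(R \right)} = - \frac{8}{R + 262} = - \frac{8}{262 + R}$)
$Z = 2304193$ ($Z = 293871 + 2010322 = 2304193$)
$Z + V{\left(a{\left(18,-6 \right)} \right)} = 2304193 - \frac{8}{262 + \frac{20}{5 - 6}} = 2304193 - \frac{8}{262 + \frac{20}{-1}} = 2304193 - \frac{8}{262 + 20 \left(-1\right)} = 2304193 - \frac{8}{262 - 20} = 2304193 - \frac{8}{242} = 2304193 - \frac{4}{121} = \frac{278807349}{121}$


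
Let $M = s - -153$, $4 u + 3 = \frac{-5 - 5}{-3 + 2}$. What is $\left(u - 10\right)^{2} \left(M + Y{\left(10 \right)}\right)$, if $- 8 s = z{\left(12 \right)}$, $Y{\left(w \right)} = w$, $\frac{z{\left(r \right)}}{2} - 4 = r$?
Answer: $\frac{173151}{16} \approx 10822.0$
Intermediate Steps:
$z{\left(r \right)} = 8 + 2 r$
$s = -4$ ($s = - \frac{8 + 2 \cdot 12}{8} = - \frac{8 + 24}{8} = \left(- \frac{1}{8}\right) 32 = -4$)
$u = \frac{7}{4}$ ($u = - \frac{3}{4} + \frac{\left(-5 - 5\right) \frac{1}{-3 + 2}}{4} = - \frac{3}{4} + \frac{\left(-10\right) \frac{1}{-1}}{4} = - \frac{3}{4} + \frac{\left(-10\right) \left(-1\right)}{4} = - \frac{3}{4} + \frac{1}{4} \cdot 10 = - \frac{3}{4} + \frac{5}{2} = \frac{7}{4} \approx 1.75$)
$M = 149$ ($M = -4 - -153 = -4 + 153 = 149$)
$\left(u - 10\right)^{2} \left(M + Y{\left(10 \right)}\right) = \left(\frac{7}{4} - 10\right)^{2} \left(149 + 10\right) = \left(- \frac{33}{4}\right)^{2} \cdot 159 = \frac{1089}{16} \cdot 159 = \frac{173151}{16}$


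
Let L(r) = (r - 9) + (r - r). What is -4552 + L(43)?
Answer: -4518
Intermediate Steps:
L(r) = -9 + r (L(r) = (-9 + r) + 0 = -9 + r)
-4552 + L(43) = -4552 + (-9 + 43) = -4552 + 34 = -4518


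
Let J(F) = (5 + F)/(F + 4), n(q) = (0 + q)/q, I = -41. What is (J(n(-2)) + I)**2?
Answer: 39601/25 ≈ 1584.0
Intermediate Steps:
n(q) = 1 (n(q) = q/q = 1)
J(F) = (5 + F)/(4 + F)
(J(n(-2)) + I)**2 = ((5 + 1)/(4 + 1) - 41)**2 = (6/5 - 41)**2 = (-199/5)**2 = 39601/25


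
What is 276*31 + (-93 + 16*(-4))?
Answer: 8399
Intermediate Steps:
276*31 + (-93 + 16*(-4)) = 8556 + (-93 - 64) = 8556 - 157 = 8399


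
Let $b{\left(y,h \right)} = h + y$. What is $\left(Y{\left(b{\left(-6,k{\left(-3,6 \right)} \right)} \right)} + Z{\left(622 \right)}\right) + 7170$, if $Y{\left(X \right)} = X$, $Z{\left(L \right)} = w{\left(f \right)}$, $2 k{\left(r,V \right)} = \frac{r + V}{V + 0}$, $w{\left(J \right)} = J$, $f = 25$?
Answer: $\frac{28757}{4} \approx 7189.3$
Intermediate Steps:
$k{\left(r,V \right)} = \frac{V + r}{2 V}$ ($k{\left(r,V \right)} = \frac{\left(r + V\right) \frac{1}{V + 0}}{2} = \frac{\left(V + r\right) \frac{1}{V}}{2} = \frac{\frac{1}{V} \left(V + r\right)}{2} = \frac{V + r}{2 V}$)
$Z{\left(L \right)} = 25$
$\left(Y{\left(b{\left(-6,k{\left(-3,6 \right)} \right)} \right)} + Z{\left(622 \right)}\right) + 7170 = \left(\left(\frac{6 - 3}{2 \cdot 6} - 6\right) + 25\right) + 7170 = \left(\left(\frac{1}{2} \cdot \frac{1}{6} \cdot 3 - 6\right) + 25\right) + 7170 = \left(\left(\frac{1}{4} - 6\right) + 25\right) + 7170 = \left(- \frac{23}{4} + 25\right) + 7170 = \frac{77}{4} + 7170 = \frac{28757}{4}$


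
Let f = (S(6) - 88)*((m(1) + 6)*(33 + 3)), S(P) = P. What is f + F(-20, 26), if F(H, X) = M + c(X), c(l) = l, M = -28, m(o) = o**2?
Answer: -20666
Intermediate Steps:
F(H, X) = -28 + X
f = -20664 (f = (6 - 88)*((1**2 + 6)*(33 + 3)) = -82*(1 + 6)*36 = -574*36 = -82*252 = -20664)
f + F(-20, 26) = -20664 + (-28 + 26) = -20664 - 2 = -20666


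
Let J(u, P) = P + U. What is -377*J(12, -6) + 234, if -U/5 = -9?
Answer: -14469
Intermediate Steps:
U = 45 (U = -5*(-9) = 45)
J(u, P) = 45 + P (J(u, P) = P + 45 = 45 + P)
-377*J(12, -6) + 234 = -377*(45 - 6) + 234 = -377*39 + 234 = -14703 + 234 = -14469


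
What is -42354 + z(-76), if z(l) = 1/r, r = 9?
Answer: -381185/9 ≈ -42354.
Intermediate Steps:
z(l) = 1/9
-42354 + z(-76) = -42354 + 1/9 = -381185/9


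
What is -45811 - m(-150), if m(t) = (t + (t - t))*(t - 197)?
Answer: -97861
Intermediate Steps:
m(t) = t*(-197 + t) (m(t) = (t + 0)*(-197 + t) = t*(-197 + t))
-45811 - m(-150) = -45811 - (-150)*(-197 - 150) = -45811 - (-150)*(-347) = -45811 - 1*52050 = -45811 - 52050 = -97861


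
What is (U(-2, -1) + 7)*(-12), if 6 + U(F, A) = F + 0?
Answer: 12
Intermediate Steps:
U(F, A) = -6 + F (U(F, A) = -6 + (F + 0) = -6 + F)
(U(-2, -1) + 7)*(-12) = ((-6 - 2) + 7)*(-12) = (-8 + 7)*(-12) = -1*(-12) = 12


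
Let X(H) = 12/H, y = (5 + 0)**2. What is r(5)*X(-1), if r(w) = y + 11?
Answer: -432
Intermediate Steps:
y = 25 (y = 5**2 = 25)
r(w) = 36 (r(w) = 25 + 11 = 36)
r(5)*X(-1) = 36*(12/(-1)) = 36*(12*(-1)) = 36*(-12) = -432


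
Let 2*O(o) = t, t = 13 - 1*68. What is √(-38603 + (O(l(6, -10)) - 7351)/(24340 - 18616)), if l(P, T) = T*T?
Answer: I*√15615280502/636 ≈ 196.48*I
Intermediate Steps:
l(P, T) = T²
t = -55 (t = 13 - 68 = -55)
O(o) = -55/2 (O(o) = (½)*(-55) = -55/2)
√(-38603 + (O(l(6, -10)) - 7351)/(24340 - 18616)) = √(-38603 + (-55/2 - 7351)/(24340 - 18616)) = √(-38603 - 14757/2/5724) = √(-38603 - 14757/2*1/5724) = √(-38603 - 4919/3816) = √(-147313967/3816) = I*√15615280502/636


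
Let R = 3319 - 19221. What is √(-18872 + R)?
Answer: I*√34774 ≈ 186.48*I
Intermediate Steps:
R = -15902
√(-18872 + R) = √(-18872 - 15902) = √(-34774) = I*√34774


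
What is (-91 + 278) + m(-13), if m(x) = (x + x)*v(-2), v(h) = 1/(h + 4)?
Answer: 174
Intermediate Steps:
v(h) = 1/(4 + h)
m(x) = x (m(x) = (x + x)/(4 - 2) = (2*x)/2 = (2*x)*(1/2) = x)
(-91 + 278) + m(-13) = (-91 + 278) - 13 = 187 - 13 = 174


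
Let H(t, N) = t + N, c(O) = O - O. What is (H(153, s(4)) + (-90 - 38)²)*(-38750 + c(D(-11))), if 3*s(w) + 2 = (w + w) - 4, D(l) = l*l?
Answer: -1922503750/3 ≈ -6.4083e+8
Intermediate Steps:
D(l) = l²
c(O) = 0
s(w) = -2 + 2*w/3 (s(w) = -⅔ + ((w + w) - 4)/3 = -⅔ + (2*w - 4)/3 = -⅔ + (-4 + 2*w)/3 = -⅔ + (-4/3 + 2*w/3) = -2 + 2*w/3)
H(t, N) = N + t
(H(153, s(4)) + (-90 - 38)²)*(-38750 + c(D(-11))) = (((-2 + (⅔)*4) + 153) + (-90 - 38)²)*(-38750 + 0) = (((-2 + 8/3) + 153) + (-128)²)*(-38750) = ((⅔ + 153) + 16384)*(-38750) = (461/3 + 16384)*(-38750) = (49613/3)*(-38750) = -1922503750/3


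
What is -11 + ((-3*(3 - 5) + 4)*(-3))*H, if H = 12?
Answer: -371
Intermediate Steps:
-11 + ((-3*(3 - 5) + 4)*(-3))*H = -11 + ((-3*(3 - 5) + 4)*(-3))*12 = -11 + ((-3*(-2) + 4)*(-3))*12 = -11 + ((6 + 4)*(-3))*12 = -11 + (10*(-3))*12 = -11 - 30*12 = -11 - 360 = -371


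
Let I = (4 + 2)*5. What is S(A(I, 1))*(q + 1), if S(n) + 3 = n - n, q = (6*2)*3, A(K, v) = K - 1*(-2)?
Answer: -111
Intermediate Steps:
I = 30 (I = 6*5 = 30)
A(K, v) = 2 + K (A(K, v) = K + 2 = 2 + K)
q = 36 (q = 12*3 = 36)
S(n) = -3 (S(n) = -3 + (n - n) = -3 + 0 = -3)
S(A(I, 1))*(q + 1) = -3*(36 + 1) = -3*37 = -111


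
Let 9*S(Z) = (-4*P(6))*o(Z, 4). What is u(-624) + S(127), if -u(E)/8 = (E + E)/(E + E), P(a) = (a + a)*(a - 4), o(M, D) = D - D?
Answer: -8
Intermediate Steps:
o(M, D) = 0
P(a) = 2*a*(-4 + a) (P(a) = (2*a)*(-4 + a) = 2*a*(-4 + a))
u(E) = -8 (u(E) = -8*(E + E)/(E + E) = -8*2*E/(2*E) = -8*2*E*1/(2*E) = -8*1 = -8)
S(Z) = 0 (S(Z) = (-8*6*(-4 + 6)*0)/9 = (-8*6*2*0)/9 = (-4*24*0)/9 = (-96*0)/9 = (⅑)*0 = 0)
u(-624) + S(127) = -8 + 0 = -8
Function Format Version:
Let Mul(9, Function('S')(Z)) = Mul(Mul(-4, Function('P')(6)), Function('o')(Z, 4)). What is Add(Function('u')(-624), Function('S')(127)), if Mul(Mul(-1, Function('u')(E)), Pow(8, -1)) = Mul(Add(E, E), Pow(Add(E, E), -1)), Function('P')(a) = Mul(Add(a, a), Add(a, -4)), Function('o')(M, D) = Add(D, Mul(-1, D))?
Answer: -8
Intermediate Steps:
Function('o')(M, D) = 0
Function('P')(a) = Mul(2, a, Add(-4, a)) (Function('P')(a) = Mul(Mul(2, a), Add(-4, a)) = Mul(2, a, Add(-4, a)))
Function('u')(E) = -8 (Function('u')(E) = Mul(-8, Mul(Add(E, E), Pow(Add(E, E), -1))) = Mul(-8, Mul(Mul(2, E), Pow(Mul(2, E), -1))) = Mul(-8, Mul(Mul(2, E), Mul(Rational(1, 2), Pow(E, -1)))) = Mul(-8, 1) = -8)
Function('S')(Z) = 0 (Function('S')(Z) = Mul(Rational(1, 9), Mul(Mul(-4, Mul(2, 6, Add(-4, 6))), 0)) = Mul(Rational(1, 9), Mul(Mul(-4, Mul(2, 6, 2)), 0)) = Mul(Rational(1, 9), Mul(Mul(-4, 24), 0)) = Mul(Rational(1, 9), Mul(-96, 0)) = Mul(Rational(1, 9), 0) = 0)
Add(Function('u')(-624), Function('S')(127)) = Add(-8, 0) = -8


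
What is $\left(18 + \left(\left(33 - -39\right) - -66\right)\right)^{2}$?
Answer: $24336$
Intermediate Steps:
$\left(18 + \left(\left(33 - -39\right) - -66\right)\right)^{2} = \left(18 + \left(\left(33 + 39\right) + 66\right)\right)^{2} = \left(18 + \left(72 + 66\right)\right)^{2} = \left(18 + 138\right)^{2} = 156^{2} = 24336$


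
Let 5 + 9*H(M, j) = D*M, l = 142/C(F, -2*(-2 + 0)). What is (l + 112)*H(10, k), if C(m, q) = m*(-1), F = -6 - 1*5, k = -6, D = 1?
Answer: 2290/33 ≈ 69.394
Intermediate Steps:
F = -11 (F = -6 - 5 = -11)
C(m, q) = -m
l = 142/11 (l = 142/((-1*(-11))) = 142/11 ≈ 12.909)
H(M, j) = -5/9 + M/9 (H(M, j) = -5/9 + (1*M)/9 = -5/9 + M/9)
(l + 112)*H(10, k) = (142/11 + 112)*(-5/9 + (⅑)*10) = 1374*(-5/9 + 10/9)/11 = (1374/11)*(5/9) = 2290/33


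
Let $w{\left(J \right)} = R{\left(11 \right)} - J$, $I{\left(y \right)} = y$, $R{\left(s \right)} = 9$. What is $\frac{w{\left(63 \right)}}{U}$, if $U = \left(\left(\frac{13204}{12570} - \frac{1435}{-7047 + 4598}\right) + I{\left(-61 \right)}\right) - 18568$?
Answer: $\frac{415583055}{143355864356} \approx 0.002899$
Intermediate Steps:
$U = - \frac{286711728712}{15391965}$ ($U = \left(\left(\frac{13204}{12570} - \frac{1435}{-7047 + 4598}\right) - 61\right) - 18568 = \left(\left(13204 \cdot \frac{1}{12570} - \frac{1435}{-2449}\right) - 61\right) - 18568 = \left(\left(\frac{6602}{6285} - - \frac{1435}{2449}\right) - 61\right) - 18568 = \left(\left(\frac{6602}{6285} + \frac{1435}{2449}\right) - 61\right) - 18568 = \left(\frac{25187273}{15391965} - 61\right) - 18568 = - \frac{913722592}{15391965} - 18568 = - \frac{286711728712}{15391965} \approx -18627.0$)
$w{\left(J \right)} = 9 - J$
$\frac{w{\left(63 \right)}}{U} = \frac{9 - 63}{- \frac{286711728712}{15391965}} = \left(9 - 63\right) \left(- \frac{15391965}{286711728712}\right) = \left(-54\right) \left(- \frac{15391965}{286711728712}\right) = \frac{415583055}{143355864356}$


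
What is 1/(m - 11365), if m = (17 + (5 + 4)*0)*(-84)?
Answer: -1/12793 ≈ -7.8168e-5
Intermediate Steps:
m = -1428 (m = (17 + 9*0)*(-84) = (17 + 0)*(-84) = 17*(-84) = -1428)
1/(m - 11365) = 1/(-1428 - 11365) = 1/(-12793) = -1/12793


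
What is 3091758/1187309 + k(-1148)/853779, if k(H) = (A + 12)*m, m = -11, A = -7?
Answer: 2639612751487/1013699490711 ≈ 2.6039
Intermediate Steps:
k(H) = -55 (k(H) = (-7 + 12)*(-11) = 5*(-11) = -55)
3091758/1187309 + k(-1148)/853779 = 3091758/1187309 - 55/853779 = 2639612751487/1013699490711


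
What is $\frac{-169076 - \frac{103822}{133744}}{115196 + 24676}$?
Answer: $- \frac{3768834061}{3117840128} \approx -1.2088$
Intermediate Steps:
$\frac{-169076 - \frac{103822}{133744}}{115196 + 24676} = \frac{-169076 - \frac{51911}{66872}}{139872} = \left(-169076 - \frac{51911}{66872}\right) \frac{1}{139872} = \left(- \frac{11306502183}{66872}\right) \frac{1}{139872} = - \frac{3768834061}{3117840128}$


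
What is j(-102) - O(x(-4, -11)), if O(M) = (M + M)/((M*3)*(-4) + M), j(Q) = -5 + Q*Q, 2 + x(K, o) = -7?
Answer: 114391/11 ≈ 10399.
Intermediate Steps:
x(K, o) = -9 (x(K, o) = -2 - 7 = -9)
j(Q) = -5 + Q**2
O(M) = -2/11 (O(M) = (2*M)/((3*M)*(-4) + M) = (2*M)/(-12*M + M) = (2*M)/((-11*M)) = (2*M)*(-1/(11*M)) = -2/11)
j(-102) - O(x(-4, -11)) = (-5 + (-102)**2) - 1*(-2/11) = (-5 + 10404) + 2/11 = 10399 + 2/11 = 114391/11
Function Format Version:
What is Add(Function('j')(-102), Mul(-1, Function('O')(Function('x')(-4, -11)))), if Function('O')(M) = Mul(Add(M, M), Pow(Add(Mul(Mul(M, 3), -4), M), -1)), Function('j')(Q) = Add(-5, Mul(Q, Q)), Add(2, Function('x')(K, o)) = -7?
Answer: Rational(114391, 11) ≈ 10399.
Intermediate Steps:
Function('x')(K, o) = -9 (Function('x')(K, o) = Add(-2, -7) = -9)
Function('j')(Q) = Add(-5, Pow(Q, 2))
Function('O')(M) = Rational(-2, 11) (Function('O')(M) = Mul(Mul(2, M), Pow(Add(Mul(Mul(3, M), -4), M), -1)) = Mul(Mul(2, M), Pow(Add(Mul(-12, M), M), -1)) = Mul(Mul(2, M), Pow(Mul(-11, M), -1)) = Mul(Mul(2, M), Mul(Rational(-1, 11), Pow(M, -1))) = Rational(-2, 11))
Add(Function('j')(-102), Mul(-1, Function('O')(Function('x')(-4, -11)))) = Add(Add(-5, Pow(-102, 2)), Mul(-1, Rational(-2, 11))) = Add(Add(-5, 10404), Rational(2, 11)) = Add(10399, Rational(2, 11)) = Rational(114391, 11)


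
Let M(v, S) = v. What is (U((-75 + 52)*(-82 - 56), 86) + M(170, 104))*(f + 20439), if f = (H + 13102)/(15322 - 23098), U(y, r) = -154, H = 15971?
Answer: 52968197/162 ≈ 3.2696e+5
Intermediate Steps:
f = -9691/2592 (f = (15971 + 13102)/(15322 - 23098) = 29073/(-7776) = 29073*(-1/7776) = -9691/2592 ≈ -3.7388)
(U((-75 + 52)*(-82 - 56), 86) + M(170, 104))*(f + 20439) = (-154 + 170)*(-9691/2592 + 20439) = 16*(52968197/2592) = 52968197/162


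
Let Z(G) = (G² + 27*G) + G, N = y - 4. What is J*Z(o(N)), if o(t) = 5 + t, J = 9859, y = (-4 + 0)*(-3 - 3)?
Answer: 13063175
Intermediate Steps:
y = 24 (y = -4*(-6) = 24)
N = 20 (N = 24 - 4 = 20)
Z(G) = G² + 28*G
J*Z(o(N)) = 9859*((5 + 20)*(28 + (5 + 20))) = 9859*(25*(28 + 25)) = 9859*(25*53) = 9859*1325 = 13063175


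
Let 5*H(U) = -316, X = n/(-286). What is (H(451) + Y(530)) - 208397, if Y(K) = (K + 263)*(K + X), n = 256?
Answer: 11611599/55 ≈ 2.1112e+5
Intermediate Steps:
X = -128/143 (X = 256/(-286) = 256*(-1/286) = -128/143 ≈ -0.89511)
H(U) = -316/5 (H(U) = (⅕)*(-316) = -316/5)
Y(K) = (263 + K)*(-128/143 + K) (Y(K) = (K + 263)*(K - 128/143) = (263 + K)*(-128/143 + K))
(H(451) + Y(530)) - 208397 = (-316/5 + (-33664/143 + 530² + (37481/143)*530)) - 208397 = (-316/5 + (-33664/143 + 280900 + 19864930/143)) - 208397 = (-316/5 + 4615382/11) - 208397 = 23073434/55 - 208397 = 11611599/55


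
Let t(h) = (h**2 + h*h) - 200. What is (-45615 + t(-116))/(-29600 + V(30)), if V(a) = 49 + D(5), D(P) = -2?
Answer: 6301/9851 ≈ 0.63963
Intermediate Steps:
V(a) = 47 (V(a) = 49 - 2 = 47)
t(h) = -200 + 2*h**2 (t(h) = (h**2 + h**2) - 200 = 2*h**2 - 200 = -200 + 2*h**2)
(-45615 + t(-116))/(-29600 + V(30)) = (-45615 + (-200 + 2*(-116)**2))/(-29600 + 47) = (-45615 + (-200 + 2*13456))/(-29553) = (-45615 + (-200 + 26912))*(-1/29553) = (-45615 + 26712)*(-1/29553) = -18903*(-1/29553) = 6301/9851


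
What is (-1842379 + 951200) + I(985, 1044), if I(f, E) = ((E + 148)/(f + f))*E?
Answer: -877189091/985 ≈ -8.9055e+5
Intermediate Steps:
I(f, E) = E*(148 + E)/(2*f) (I(f, E) = ((148 + E)/((2*f)))*E = ((148 + E)*(1/(2*f)))*E = ((148 + E)/(2*f))*E = E*(148 + E)/(2*f))
(-1842379 + 951200) + I(985, 1044) = (-1842379 + 951200) + (½)*1044*(148 + 1044)/985 = -891179 + (½)*1044*(1/985)*1192 = -891179 + 622224/985 = -877189091/985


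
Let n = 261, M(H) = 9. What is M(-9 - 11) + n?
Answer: 270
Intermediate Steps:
M(-9 - 11) + n = 9 + 261 = 270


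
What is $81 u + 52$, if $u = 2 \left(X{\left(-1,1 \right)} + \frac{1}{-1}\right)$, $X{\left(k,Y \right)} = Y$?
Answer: $52$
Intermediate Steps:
$u = 0$ ($u = 2 \left(1 + \frac{1}{-1}\right) = 2 \left(1 - 1\right) = 2 \cdot 0 = 0$)
$81 u + 52 = 81 \cdot 0 + 52 = 0 + 52 = 52$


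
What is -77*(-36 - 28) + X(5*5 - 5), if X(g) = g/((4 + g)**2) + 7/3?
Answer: 709973/144 ≈ 4930.4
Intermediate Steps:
X(g) = 7/3 + g/(4 + g)**2 (X(g) = g/(4 + g)**2 + 7*(1/3) = g/(4 + g)**2 + 7/3 = 7/3 + g/(4 + g)**2)
-77*(-36 - 28) + X(5*5 - 5) = -77*(-36 - 28) + (7/3 + (5*5 - 5)/(4 + (5*5 - 5))**2) = -77*(-64) + (7/3 + (25 - 5)/(4 + (25 - 5))**2) = 4928 + (7/3 + 20/(4 + 20)**2) = 4928 + (7/3 + 20/24**2) = 4928 + (7/3 + 20*(1/576)) = 4928 + (7/3 + 5/144) = 4928 + 341/144 = 709973/144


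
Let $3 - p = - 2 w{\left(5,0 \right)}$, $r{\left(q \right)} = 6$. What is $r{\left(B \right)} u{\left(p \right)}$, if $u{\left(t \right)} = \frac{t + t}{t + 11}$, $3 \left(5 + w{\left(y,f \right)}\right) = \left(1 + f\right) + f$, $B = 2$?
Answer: $- \frac{114}{7} \approx -16.286$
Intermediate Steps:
$w{\left(y,f \right)} = - \frac{14}{3} + \frac{2 f}{3}$ ($w{\left(y,f \right)} = -5 + \frac{\left(1 + f\right) + f}{3} = -5 + \frac{1 + 2 f}{3} = -5 + \left(\frac{1}{3} + \frac{2 f}{3}\right) = - \frac{14}{3} + \frac{2 f}{3}$)
$p = - \frac{19}{3}$ ($p = 3 - - 2 \left(- \frac{14}{3} + \frac{2}{3} \cdot 0\right) = 3 - - 2 \left(- \frac{14}{3} + 0\right) = 3 - \left(-2\right) \left(- \frac{14}{3}\right) = 3 - \frac{28}{3} = - \frac{19}{3} \approx -6.3333$)
$u{\left(t \right)} = \frac{2 t}{11 + t}$
$r{\left(B \right)} u{\left(p \right)} = 6 \cdot 2 \left(- \frac{19}{3}\right) \frac{1}{11 - \frac{19}{3}} = 6 \cdot 2 \left(- \frac{19}{3}\right) \frac{1}{\frac{14}{3}} = 6 \cdot 2 \left(- \frac{19}{3}\right) \frac{3}{14} = 6 \left(- \frac{19}{7}\right) = - \frac{114}{7}$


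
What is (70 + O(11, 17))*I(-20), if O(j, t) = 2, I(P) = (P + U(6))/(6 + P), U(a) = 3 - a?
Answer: 828/7 ≈ 118.29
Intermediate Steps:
I(P) = (-3 + P)/(6 + P) (I(P) = (P + (3 - 1*6))/(6 + P) = (P + (3 - 6))/(6 + P) = (P - 3)/(6 + P) = (-3 + P)/(6 + P))
(70 + O(11, 17))*I(-20) = (70 + 2)*((-3 - 20)/(6 - 20)) = 72*(-23/(-14)) = 72*(-1/14*(-23)) = 72*(23/14) = 828/7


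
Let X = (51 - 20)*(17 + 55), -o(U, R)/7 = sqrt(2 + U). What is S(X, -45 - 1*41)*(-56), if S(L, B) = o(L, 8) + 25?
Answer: -1400 + 392*sqrt(2234) ≈ 17128.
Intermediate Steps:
o(U, R) = -7*sqrt(2 + U)
X = 2232 (X = 31*72 = 2232)
S(L, B) = 25 - 7*sqrt(2 + L) (S(L, B) = -7*sqrt(2 + L) + 25 = 25 - 7*sqrt(2 + L))
S(X, -45 - 1*41)*(-56) = (25 - 7*sqrt(2 + 2232))*(-56) = (25 - 7*sqrt(2234))*(-56) = -1400 + 392*sqrt(2234)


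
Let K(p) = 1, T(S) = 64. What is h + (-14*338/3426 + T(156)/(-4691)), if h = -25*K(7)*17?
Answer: -3426373813/8035683 ≈ -426.40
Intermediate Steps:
h = -425 (h = -25*1*17 = -25*17 = -425)
h + (-14*338/3426 + T(156)/(-4691)) = -425 + (-14*338/3426 + 64/(-4691)) = -425 + (-4732*1/3426 + 64*(-1/4691)) = -425 + (-2366/1713 - 64/4691) = -425 - 11208538/8035683 = -3426373813/8035683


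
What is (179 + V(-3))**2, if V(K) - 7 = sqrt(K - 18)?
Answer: (186 + I*sqrt(21))**2 ≈ 34575.0 + 1704.7*I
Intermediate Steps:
V(K) = 7 + sqrt(-18 + K) (V(K) = 7 + sqrt(K - 18) = 7 + sqrt(-18 + K))
(179 + V(-3))**2 = (179 + (7 + sqrt(-18 - 3)))**2 = (179 + (7 + sqrt(-21)))**2 = (179 + (7 + I*sqrt(21)))**2 = (186 + I*sqrt(21))**2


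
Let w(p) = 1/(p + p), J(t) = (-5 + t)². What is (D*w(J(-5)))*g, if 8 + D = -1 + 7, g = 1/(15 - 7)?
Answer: -1/800 ≈ -0.0012500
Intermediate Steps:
g = ⅛ (g = 1/8 = ⅛ ≈ 0.12500)
w(p) = 1/(2*p)
D = -2 (D = -8 + (-1 + 7) = -8 + 6 = -2)
(D*w(J(-5)))*g = -1/((-5 - 5)²)*(⅛) = -1/((-10)²)*(⅛) = -1/100*(⅛) = -2*1/200*(⅛) = -1/100*⅛ = -1/800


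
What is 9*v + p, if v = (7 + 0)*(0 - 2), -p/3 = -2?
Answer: -120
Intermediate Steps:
p = 6 (p = -3*(-2) = 6)
v = -14 (v = 7*(-2) = -14)
9*v + p = 9*(-14) + 6 = -126 + 6 = -120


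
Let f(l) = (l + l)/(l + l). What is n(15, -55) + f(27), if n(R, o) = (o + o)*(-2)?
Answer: 221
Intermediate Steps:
n(R, o) = -4*o (n(R, o) = (2*o)*(-2) = -4*o)
f(l) = 1 (f(l) = (2*l)/((2*l)) = (2*l)*(1/(2*l)) = 1)
n(15, -55) + f(27) = -4*(-55) + 1 = 220 + 1 = 221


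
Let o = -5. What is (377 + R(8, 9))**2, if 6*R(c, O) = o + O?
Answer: 1283689/9 ≈ 1.4263e+5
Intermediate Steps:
R(c, O) = -5/6 + O/6 (R(c, O) = (-5 + O)/6 = -5/6 + O/6)
(377 + R(8, 9))**2 = (377 + (-5/6 + (1/6)*9))**2 = (377 + (-5/6 + 3/2))**2 = (377 + 2/3)**2 = (1133/3)**2 = 1283689/9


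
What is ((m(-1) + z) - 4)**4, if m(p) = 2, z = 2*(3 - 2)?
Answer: 0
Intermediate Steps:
z = 2 (z = 2*1 = 2)
((m(-1) + z) - 4)**4 = ((2 + 2) - 4)**4 = (4 - 4)**4 = 0**4 = 0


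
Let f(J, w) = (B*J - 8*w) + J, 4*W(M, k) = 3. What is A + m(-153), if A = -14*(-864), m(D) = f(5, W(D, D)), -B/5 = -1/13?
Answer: 157260/13 ≈ 12097.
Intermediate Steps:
W(M, k) = 3/4 (W(M, k) = (1/4)*3 = 3/4)
B = 5/13 (B = -(-5)/13 = -5*(-1/13) = 5/13 ≈ 0.38462)
f(J, w) = -8*w + 18*J/13 (f(J, w) = (5*J/13 - 8*w) + J = (-8*w + 5*J/13) + J = -8*w + 18*J/13)
m(D) = 12/13 (m(D) = -8*3/4 + (18/13)*5 = -6 + 90/13 = 12/13)
A = 12096
A + m(-153) = 12096 + 12/13 = 157260/13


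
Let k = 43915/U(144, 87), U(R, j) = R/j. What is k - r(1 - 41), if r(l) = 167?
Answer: 1265519/48 ≈ 26365.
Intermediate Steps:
k = 1273535/48 (k = 43915/((144/87)) = 43915/((144*(1/87))) = 43915/(48/29) = 43915*(29/48) = 1273535/48 ≈ 26532.)
k - r(1 - 41) = 1273535/48 - 1*167 = 1273535/48 - 167 = 1265519/48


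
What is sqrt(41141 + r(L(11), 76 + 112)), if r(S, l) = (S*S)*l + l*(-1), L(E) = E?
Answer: sqrt(63701) ≈ 252.39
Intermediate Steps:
r(S, l) = -l + l*S**2 (r(S, l) = S**2*l - l = l*S**2 - l = -l + l*S**2)
sqrt(41141 + r(L(11), 76 + 112)) = sqrt(41141 + (76 + 112)*(-1 + 11**2)) = sqrt(41141 + 188*(-1 + 121)) = sqrt(41141 + 188*120) = sqrt(41141 + 22560) = sqrt(63701)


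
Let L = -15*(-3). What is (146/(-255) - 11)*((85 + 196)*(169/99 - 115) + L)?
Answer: 9287508191/25245 ≈ 3.6790e+5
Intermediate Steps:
L = 45
(146/(-255) - 11)*((85 + 196)*(169/99 - 115) + L) = (146/(-255) - 11)*((85 + 196)*(169/99 - 115) + 45) = (146*(-1/255) - 11)*(281*(169*(1/99) - 115) + 45) = (-146/255 - 11)*(281*(169/99 - 115) + 45) = -2951*(281*(-11216/99) + 45)/255 = -2951*(-3151696/99 + 45)/255 = -2951/255*(-3147241/99) = 9287508191/25245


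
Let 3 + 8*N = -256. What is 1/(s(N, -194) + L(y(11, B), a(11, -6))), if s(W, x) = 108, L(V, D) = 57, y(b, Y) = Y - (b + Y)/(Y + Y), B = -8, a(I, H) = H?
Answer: 1/165 ≈ 0.0060606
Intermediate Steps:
N = -259/8 (N = -3/8 + (⅛)*(-256) = -3/8 - 32 = -259/8 ≈ -32.375)
y(b, Y) = Y - (Y + b)/(2*Y)
1/(s(N, -194) + L(y(11, B), a(11, -6))) = 1/(108 + 57) = 1/165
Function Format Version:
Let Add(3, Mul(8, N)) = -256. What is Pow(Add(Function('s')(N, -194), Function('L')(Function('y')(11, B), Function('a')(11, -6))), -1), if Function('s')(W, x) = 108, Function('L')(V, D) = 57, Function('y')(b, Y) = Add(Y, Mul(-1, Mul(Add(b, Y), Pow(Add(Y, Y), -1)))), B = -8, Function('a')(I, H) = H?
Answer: Rational(1, 165) ≈ 0.0060606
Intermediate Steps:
N = Rational(-259, 8) (N = Add(Rational(-3, 8), Mul(Rational(1, 8), -256)) = Add(Rational(-3, 8), -32) = Rational(-259, 8) ≈ -32.375)
Function('y')(b, Y) = Add(Y, Mul(Rational(-1, 2), Pow(Y, -1), Add(Y, b))) (Function('y')(b, Y) = Add(Y, Mul(-1, Mul(Add(Y, b), Pow(Mul(2, Y), -1)))) = Add(Y, Mul(-1, Mul(Add(Y, b), Mul(Rational(1, 2), Pow(Y, -1))))) = Add(Y, Mul(-1, Mul(Rational(1, 2), Pow(Y, -1), Add(Y, b)))) = Add(Y, Mul(Rational(-1, 2), Pow(Y, -1), Add(Y, b))))
Pow(Add(Function('s')(N, -194), Function('L')(Function('y')(11, B), Function('a')(11, -6))), -1) = Pow(Add(108, 57), -1) = Pow(165, -1) = Rational(1, 165)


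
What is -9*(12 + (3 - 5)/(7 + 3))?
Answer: -531/5 ≈ -106.20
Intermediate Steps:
-9*(12 + (3 - 5)/(7 + 3)) = -9*(12 - 2/10) = -9*(12 - 2*⅒) = -9*(12 - ⅕) = -9*59/5 = -531/5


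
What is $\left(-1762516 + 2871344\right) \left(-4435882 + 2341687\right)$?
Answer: $-2322102053460$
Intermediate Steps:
$\left(-1762516 + 2871344\right) \left(-4435882 + 2341687\right) = 1108828 \left(-2094195\right) = -2322102053460$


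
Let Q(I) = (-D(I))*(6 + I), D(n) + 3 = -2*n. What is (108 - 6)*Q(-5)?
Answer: -714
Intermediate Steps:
D(n) = -3 - 2*n
Q(I) = (3 + 2*I)*(6 + I) (Q(I) = (-(-3 - 2*I))*(6 + I) = (3 + 2*I)*(6 + I))
(108 - 6)*Q(-5) = (108 - 6)*((3 + 2*(-5))*(6 - 5)) = 102*((3 - 10)*1) = 102*(-7*1) = 102*(-7) = -714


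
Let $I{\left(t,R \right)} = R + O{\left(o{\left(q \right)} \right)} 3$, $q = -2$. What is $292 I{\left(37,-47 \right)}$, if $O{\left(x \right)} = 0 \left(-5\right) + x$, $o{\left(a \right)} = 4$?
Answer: $-10220$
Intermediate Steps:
$O{\left(x \right)} = x$ ($O{\left(x \right)} = 0 + x = x$)
$I{\left(t,R \right)} = 12 + R$ ($I{\left(t,R \right)} = R + 4 \cdot 3 = R + 12 = 12 + R$)
$292 I{\left(37,-47 \right)} = 292 \left(12 - 47\right) = 292 \left(-35\right) = -10220$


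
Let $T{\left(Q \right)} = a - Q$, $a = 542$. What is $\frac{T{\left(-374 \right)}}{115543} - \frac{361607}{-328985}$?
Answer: $\frac{42082507861}{38011913855} \approx 1.1071$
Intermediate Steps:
$T{\left(Q \right)} = 542 - Q$
$\frac{T{\left(-374 \right)}}{115543} - \frac{361607}{-328985} = \frac{542 - -374}{115543} - \frac{361607}{-328985} = \left(542 + 374\right) \frac{1}{115543} - - \frac{361607}{328985} = 916 \cdot \frac{1}{115543} + \frac{361607}{328985} = \frac{916}{115543} + \frac{361607}{328985} = \frac{42082507861}{38011913855}$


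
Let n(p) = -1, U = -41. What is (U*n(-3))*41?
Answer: 1681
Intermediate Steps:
(U*n(-3))*41 = -41*(-1)*41 = 41*41 = 1681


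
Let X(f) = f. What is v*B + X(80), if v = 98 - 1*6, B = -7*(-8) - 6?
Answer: 4680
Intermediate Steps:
B = 50 (B = 56 - 6 = 50)
v = 92 (v = 98 - 6 = 92)
v*B + X(80) = 92*50 + 80 = 4600 + 80 = 4680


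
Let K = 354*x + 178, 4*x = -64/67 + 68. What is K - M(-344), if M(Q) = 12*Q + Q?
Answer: 709092/67 ≈ 10583.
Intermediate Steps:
x = 1123/67 (x = (-64/67 + 68)/4 = (1/4)*(4492/67) = 1123/67 ≈ 16.761)
M(Q) = 13*Q
K = 409468/67 (K = 354*(1123/67) + 178 = 397542/67 + 178 = 409468/67 ≈ 6111.5)
K - M(-344) = 409468/67 - 13*(-344) = 409468/67 - 1*(-4472) = 409468/67 + 4472 = 709092/67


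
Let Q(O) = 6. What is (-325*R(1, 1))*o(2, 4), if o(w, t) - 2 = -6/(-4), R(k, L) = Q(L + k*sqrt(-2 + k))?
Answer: -6825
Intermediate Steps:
R(k, L) = 6
o(w, t) = 7/2 (o(w, t) = 2 - 6/(-4) = 2 - 6*(-1/4) = 2 + 3/2 = 7/2)
(-325*R(1, 1))*o(2, 4) = -325*6*(7/2) = -25*78*(7/2) = -1950*7/2 = -6825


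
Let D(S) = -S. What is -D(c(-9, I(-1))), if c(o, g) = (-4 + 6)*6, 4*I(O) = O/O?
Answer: 12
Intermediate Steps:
I(O) = 1/4 (I(O) = (O/O)/4 = (1/4)*1 = 1/4)
c(o, g) = 12 (c(o, g) = 2*6 = 12)
-D(c(-9, I(-1))) = -(-1)*12 = -1*(-12) = 12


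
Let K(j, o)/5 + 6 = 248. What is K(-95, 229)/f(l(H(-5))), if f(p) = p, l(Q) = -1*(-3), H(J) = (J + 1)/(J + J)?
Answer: 1210/3 ≈ 403.33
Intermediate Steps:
H(J) = (1 + J)/(2*J) (H(J) = (1 + J)/((2*J)) = (1 + J)*(1/(2*J)) = (1 + J)/(2*J))
K(j, o) = 1210 (K(j, o) = -30 + 5*248 = -30 + 1240 = 1210)
l(Q) = 3
K(-95, 229)/f(l(H(-5))) = 1210/3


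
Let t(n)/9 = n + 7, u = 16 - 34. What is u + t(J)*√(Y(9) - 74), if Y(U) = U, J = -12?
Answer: -18 - 45*I*√65 ≈ -18.0 - 362.8*I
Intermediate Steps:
u = -18
t(n) = 63 + 9*n (t(n) = 9*(n + 7) = 9*(7 + n) = 63 + 9*n)
u + t(J)*√(Y(9) - 74) = -18 + (63 + 9*(-12))*√(9 - 74) = -18 + (63 - 108)*√(-65) = -18 - 45*I*√65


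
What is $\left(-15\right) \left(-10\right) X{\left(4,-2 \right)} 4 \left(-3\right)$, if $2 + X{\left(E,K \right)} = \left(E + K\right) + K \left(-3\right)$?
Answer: $-10800$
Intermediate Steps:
$X{\left(E,K \right)} = -2 + E - 2 K$ ($X{\left(E,K \right)} = -2 + \left(\left(E + K\right) + K \left(-3\right)\right) = -2 + \left(\left(E + K\right) - 3 K\right) = -2 + \left(E - 2 K\right) = -2 + E - 2 K$)
$\left(-15\right) \left(-10\right) X{\left(4,-2 \right)} 4 \left(-3\right) = \left(-15\right) \left(-10\right) \left(-2 + 4 - -4\right) 4 \left(-3\right) = 150 \left(-2 + 4 + 4\right) 4 \left(-3\right) = 150 \cdot 6 \cdot 4 \left(-3\right) = 150 \cdot 24 \left(-3\right) = 150 \left(-72\right) = -10800$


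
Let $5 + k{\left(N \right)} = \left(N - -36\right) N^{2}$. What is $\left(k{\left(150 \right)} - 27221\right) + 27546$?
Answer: $4185320$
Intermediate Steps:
$k{\left(N \right)} = -5 + N^{2} \left(36 + N\right)$ ($k{\left(N \right)} = -5 + \left(N - -36\right) N^{2} = -5 + \left(N + 36\right) N^{2} = -5 + \left(36 + N\right) N^{2} = -5 + N^{2} \left(36 + N\right)$)
$\left(k{\left(150 \right)} - 27221\right) + 27546 = \left(\left(-5 + 150^{3} + 36 \cdot 150^{2}\right) - 27221\right) + 27546 = \left(\left(-5 + 3375000 + 36 \cdot 22500\right) - 27221\right) + 27546 = \left(\left(-5 + 3375000 + 810000\right) - 27221\right) + 27546 = \left(4184995 - 27221\right) + 27546 = 4157774 + 27546 = 4185320$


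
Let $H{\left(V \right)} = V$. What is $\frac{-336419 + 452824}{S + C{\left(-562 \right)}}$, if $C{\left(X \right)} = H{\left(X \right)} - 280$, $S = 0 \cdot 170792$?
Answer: $- \frac{116405}{842} \approx -138.25$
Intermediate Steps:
$S = 0$
$C{\left(X \right)} = -280 + X$ ($C{\left(X \right)} = X - 280 = -280 + X$)
$\frac{-336419 + 452824}{S + C{\left(-562 \right)}} = \frac{-336419 + 452824}{0 - 842} = \frac{116405}{0 - 842} = \frac{116405}{-842} = 116405 \left(- \frac{1}{842}\right) = - \frac{116405}{842}$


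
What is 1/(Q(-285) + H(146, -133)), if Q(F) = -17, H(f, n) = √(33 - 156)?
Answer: -17/412 - I*√123/412 ≈ -0.041262 - 0.026919*I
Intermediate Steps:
H(f, n) = I*√123 (H(f, n) = √(-123) = I*√123)
1/(Q(-285) + H(146, -133)) = 1/(-17 + I*√123)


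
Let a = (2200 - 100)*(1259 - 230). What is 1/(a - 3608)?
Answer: 1/2157292 ≈ 4.6354e-7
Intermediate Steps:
a = 2160900 (a = 2100*1029 = 2160900)
1/(a - 3608) = 1/(2160900 - 3608) = 1/2157292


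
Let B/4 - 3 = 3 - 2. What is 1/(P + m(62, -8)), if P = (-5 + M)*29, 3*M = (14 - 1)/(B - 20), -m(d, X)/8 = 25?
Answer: -12/4517 ≈ -0.0026566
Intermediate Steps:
m(d, X) = -200 (m(d, X) = -8*25 = -200)
B = 16 (B = 12 + 4*(3 - 2) = 12 + 4*1 = 12 + 4 = 16)
M = -13/12 (M = ((14 - 1)/(16 - 20))/3 = (13/(-4))/3 = (13*(-¼))/3 = (⅓)*(-13/4) = -13/12 ≈ -1.0833)
P = -2117/12 (P = (-5 - 13/12)*29 = -73/12*29 = -2117/12 ≈ -176.42)
1/(P + m(62, -8)) = 1/(-2117/12 - 200) = 1/(-4517/12) = -12/4517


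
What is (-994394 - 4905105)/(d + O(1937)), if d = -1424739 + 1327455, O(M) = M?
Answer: 5899499/95347 ≈ 61.874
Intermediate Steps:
d = -97284
(-994394 - 4905105)/(d + O(1937)) = (-994394 - 4905105)/(-97284 + 1937) = -5899499/(-95347) = -5899499*(-1/95347) = 5899499/95347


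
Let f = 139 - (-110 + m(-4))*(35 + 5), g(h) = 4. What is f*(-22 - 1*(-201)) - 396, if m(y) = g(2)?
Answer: 783445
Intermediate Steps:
m(y) = 4
f = 4379 (f = 139 - (-110 + 4)*(35 + 5) = 139 - (-106)*40 = 139 - 1*(-4240) = 139 + 4240 = 4379)
f*(-22 - 1*(-201)) - 396 = 4379*(-22 - 1*(-201)) - 396 = 4379*(-22 + 201) - 396 = 4379*179 - 396 = 783841 - 396 = 783445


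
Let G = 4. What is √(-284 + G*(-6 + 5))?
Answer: 12*I*√2 ≈ 16.971*I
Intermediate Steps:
√(-284 + G*(-6 + 5)) = √(-284 + 4*(-6 + 5)) = √(-284 + 4*(-1)) = √(-284 - 4) = √(-288) = 12*I*√2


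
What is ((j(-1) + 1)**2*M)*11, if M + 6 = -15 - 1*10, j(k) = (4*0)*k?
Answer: -341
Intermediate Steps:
j(k) = 0 (j(k) = 0*k = 0)
M = -31 (M = -6 + (-15 - 1*10) = -6 + (-15 - 10) = -6 - 25 = -31)
((j(-1) + 1)**2*M)*11 = ((0 + 1)**2*(-31))*11 = (1**2*(-31))*11 = (1*(-31))*11 = -31*11 = -341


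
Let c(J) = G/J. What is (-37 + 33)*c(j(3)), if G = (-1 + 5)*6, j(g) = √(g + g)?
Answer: -16*√6 ≈ -39.192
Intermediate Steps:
j(g) = √2*√g (j(g) = √(2*g) = √2*√g)
G = 24 (G = 4*6 = 24)
c(J) = 24/J
(-37 + 33)*c(j(3)) = (-37 + 33)*(24/((√2*√3))) = -96/(√6) = -96*√6/6 = -16*√6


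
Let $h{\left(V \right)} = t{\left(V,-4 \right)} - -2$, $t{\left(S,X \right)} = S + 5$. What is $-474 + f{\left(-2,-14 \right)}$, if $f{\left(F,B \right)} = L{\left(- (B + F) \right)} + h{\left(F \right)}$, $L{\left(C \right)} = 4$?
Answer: $-465$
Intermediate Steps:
$t{\left(S,X \right)} = 5 + S$
$h{\left(V \right)} = 7 + V$ ($h{\left(V \right)} = \left(5 + V\right) - -2 = \left(5 + V\right) + 2 = 7 + V$)
$f{\left(F,B \right)} = 11 + F$ ($f{\left(F,B \right)} = 4 + \left(7 + F\right) = 11 + F$)
$-474 + f{\left(-2,-14 \right)} = -474 + \left(11 - 2\right) = -474 + 9 = -465$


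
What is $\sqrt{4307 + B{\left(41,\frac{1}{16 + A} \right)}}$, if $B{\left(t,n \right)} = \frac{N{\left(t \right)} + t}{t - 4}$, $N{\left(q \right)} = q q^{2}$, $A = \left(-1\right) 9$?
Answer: $\frac{3 \sqrt{938653}}{37} \approx 78.555$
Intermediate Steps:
$A = -9$
$N{\left(q \right)} = q^{3}$
$B{\left(t,n \right)} = \frac{t + t^{3}}{-4 + t}$ ($B{\left(t,n \right)} = \frac{t^{3} + t}{t - 4} = \frac{t + t^{3}}{-4 + t}$)
$\sqrt{4307 + B{\left(41,\frac{1}{16 + A} \right)}} = \sqrt{4307 + \frac{41 + 41^{3}}{-4 + 41}} = \sqrt{4307 + \frac{41 + 68921}{37}} = \sqrt{4307 + \frac{1}{37} \cdot 68962} = \sqrt{4307 + \frac{68962}{37}} = \sqrt{\frac{228321}{37}} = \frac{3 \sqrt{938653}}{37}$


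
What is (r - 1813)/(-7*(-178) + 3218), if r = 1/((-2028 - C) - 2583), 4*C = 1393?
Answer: -35964485/88552368 ≈ -0.40614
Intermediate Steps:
C = 1393/4 (C = (1/4)*1393 = 1393/4 ≈ 348.25)
r = -4/19837 (r = 1/((-2028 - 1*1393/4) - 2583) = 1/((-2028 - 1393/4) - 2583) = 1/(-9505/4 - 2583) = 1/(-19837/4) = -4/19837 ≈ -0.00020164)
(r - 1813)/(-7*(-178) + 3218) = (-4/19837 - 1813)/(-7*(-178) + 3218) = -35964485/(19837*(1246 + 3218)) = -35964485/19837/4464 = -35964485/19837*1/4464 = -35964485/88552368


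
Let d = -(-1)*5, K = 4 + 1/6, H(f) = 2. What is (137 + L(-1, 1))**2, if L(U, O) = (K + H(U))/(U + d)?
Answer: 11055625/576 ≈ 19194.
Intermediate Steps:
K = 25/6 (K = 4 + 1/6 = 25/6 ≈ 4.1667)
d = 5 (d = -1*(-5) = 5)
L(U, O) = 37/(6*(5 + U)) (L(U, O) = (25/6 + 2)/(U + 5) = 37/(6*(5 + U)))
(137 + L(-1, 1))**2 = (137 + 37/(6*(5 - 1)))**2 = (137 + (37/6)/4)**2 = (137 + (37/6)*(1/4))**2 = (137 + 37/24)**2 = (3325/24)**2 = 11055625/576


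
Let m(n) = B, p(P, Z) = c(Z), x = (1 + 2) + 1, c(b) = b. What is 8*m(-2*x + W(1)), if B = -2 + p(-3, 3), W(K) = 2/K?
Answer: 8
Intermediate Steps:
x = 4 (x = 3 + 1 = 4)
p(P, Z) = Z
B = 1 (B = -2 + 3 = 1)
m(n) = 1
8*m(-2*x + W(1)) = 8*1 = 8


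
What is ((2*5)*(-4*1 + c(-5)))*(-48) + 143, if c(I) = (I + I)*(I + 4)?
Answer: -2737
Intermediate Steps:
c(I) = 2*I*(4 + I) (c(I) = (2*I)*(4 + I) = 2*I*(4 + I))
((2*5)*(-4*1 + c(-5)))*(-48) + 143 = ((2*5)*(-4*1 + 2*(-5)*(4 - 5)))*(-48) + 143 = (10*(-4 + 2*(-5)*(-1)))*(-48) + 143 = (10*(-4 + 10))*(-48) + 143 = (10*6)*(-48) + 143 = 60*(-48) + 143 = -2880 + 143 = -2737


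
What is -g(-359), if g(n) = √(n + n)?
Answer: -I*√718 ≈ -26.796*I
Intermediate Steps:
g(n) = √2*√n (g(n) = √(2*n) = √2*√n)
-g(-359) = -√2*√(-359) = -√2*I*√359 = -I*√718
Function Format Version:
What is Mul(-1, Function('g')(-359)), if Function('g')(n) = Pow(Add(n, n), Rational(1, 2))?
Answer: Mul(-1, I, Pow(718, Rational(1, 2))) ≈ Mul(-26.796, I)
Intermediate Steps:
Function('g')(n) = Mul(Pow(2, Rational(1, 2)), Pow(n, Rational(1, 2))) (Function('g')(n) = Pow(Mul(2, n), Rational(1, 2)) = Mul(Pow(2, Rational(1, 2)), Pow(n, Rational(1, 2))))
Mul(-1, Function('g')(-359)) = Mul(-1, Mul(Pow(2, Rational(1, 2)), Pow(-359, Rational(1, 2)))) = Mul(-1, Mul(Pow(2, Rational(1, 2)), Mul(I, Pow(359, Rational(1, 2))))) = Mul(-1, Mul(I, Pow(718, Rational(1, 2)))) = Mul(-1, I, Pow(718, Rational(1, 2)))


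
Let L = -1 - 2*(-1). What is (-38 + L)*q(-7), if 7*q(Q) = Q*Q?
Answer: -259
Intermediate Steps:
q(Q) = Q²/7 (q(Q) = (Q*Q)/7 = Q²/7)
L = 1 (L = -1 + 2 = 1)
(-38 + L)*q(-7) = (-38 + 1)*((⅐)*(-7)²) = -37*49/7 = -37*7 = -259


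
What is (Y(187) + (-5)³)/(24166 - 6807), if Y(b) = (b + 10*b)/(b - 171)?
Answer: 57/277744 ≈ 0.00020522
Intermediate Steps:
Y(b) = 11*b/(-171 + b) (Y(b) = (11*b)/(-171 + b) = 11*b/(-171 + b))
(Y(187) + (-5)³)/(24166 - 6807) = (11*187/(-171 + 187) + (-5)³)/(24166 - 6807) = (11*187/16 - 125)/17359 = (11*187*(1/16) - 125)*(1/17359) = (2057/16 - 125)*(1/17359) = (57/16)*(1/17359) = 57/277744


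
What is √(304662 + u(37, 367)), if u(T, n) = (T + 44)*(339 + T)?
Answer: √335118 ≈ 578.89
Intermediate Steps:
u(T, n) = (44 + T)*(339 + T)
√(304662 + u(37, 367)) = √(304662 + (14916 + 37² + 383*37)) = √(304662 + (14916 + 1369 + 14171)) = √(304662 + 30456) = √335118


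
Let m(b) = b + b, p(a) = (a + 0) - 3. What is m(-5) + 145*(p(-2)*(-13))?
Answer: 9415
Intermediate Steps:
p(a) = -3 + a (p(a) = a - 3 = -3 + a)
m(b) = 2*b
m(-5) + 145*(p(-2)*(-13)) = 2*(-5) + 145*((-3 - 2)*(-13)) = -10 + 145*(-5*(-13)) = -10 + 145*65 = -10 + 9425 = 9415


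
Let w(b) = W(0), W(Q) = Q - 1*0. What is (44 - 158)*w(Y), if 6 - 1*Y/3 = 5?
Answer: 0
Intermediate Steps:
W(Q) = Q (W(Q) = Q + 0 = Q)
Y = 3 (Y = 18 - 3*5 = 18 - 15 = 3)
w(b) = 0
(44 - 158)*w(Y) = (44 - 158)*0 = -114*0 = 0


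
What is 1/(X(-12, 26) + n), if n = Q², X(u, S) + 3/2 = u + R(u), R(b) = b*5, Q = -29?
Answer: 2/1535 ≈ 0.0013029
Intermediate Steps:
R(b) = 5*b
X(u, S) = -3/2 + 6*u (X(u, S) = -3/2 + (u + 5*u) = -3/2 + 6*u)
n = 841 (n = (-29)² = 841)
1/(X(-12, 26) + n) = 1/((-3/2 + 6*(-12)) + 841) = 1/((-3/2 - 72) + 841) = 1/(-147/2 + 841) = 1/(1535/2) = 2/1535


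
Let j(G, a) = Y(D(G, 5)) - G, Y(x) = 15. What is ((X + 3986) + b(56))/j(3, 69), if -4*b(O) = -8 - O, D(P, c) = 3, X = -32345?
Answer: -28343/12 ≈ -2361.9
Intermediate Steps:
b(O) = 2 + O/4 (b(O) = -(-8 - O)/4 = 2 + O/4)
j(G, a) = 15 - G
((X + 3986) + b(56))/j(3, 69) = ((-32345 + 3986) + (2 + (1/4)*56))/(15 - 1*3) = (-28359 + (2 + 14))/(15 - 3) = (-28359 + 16)/12 = -28343*1/12 = -28343/12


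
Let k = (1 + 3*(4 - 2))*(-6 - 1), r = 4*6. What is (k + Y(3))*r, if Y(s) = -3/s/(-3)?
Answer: -1168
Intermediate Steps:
r = 24
Y(s) = 1/s (Y(s) = -3/s*(-1/3) = 1/s)
k = -49 (k = (1 + 3*2)*(-7) = (1 + 6)*(-7) = 7*(-7) = -49)
(k + Y(3))*r = (-49 + 1/3)*24 = -146/3*24 = -1168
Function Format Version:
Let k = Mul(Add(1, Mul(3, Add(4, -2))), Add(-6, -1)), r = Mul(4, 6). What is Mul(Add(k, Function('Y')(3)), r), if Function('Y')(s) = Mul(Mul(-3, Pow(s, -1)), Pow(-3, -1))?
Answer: -1168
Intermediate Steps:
r = 24
Function('Y')(s) = Pow(s, -1) (Function('Y')(s) = Mul(Mul(-3, Pow(s, -1)), Rational(-1, 3)) = Pow(s, -1))
k = -49 (k = Mul(Add(1, Mul(3, 2)), -7) = Mul(Add(1, 6), -7) = Mul(7, -7) = -49)
Mul(Add(k, Function('Y')(3)), r) = Mul(Add(-49, Pow(3, -1)), 24) = Mul(Add(-49, Rational(1, 3)), 24) = Mul(Rational(-146, 3), 24) = -1168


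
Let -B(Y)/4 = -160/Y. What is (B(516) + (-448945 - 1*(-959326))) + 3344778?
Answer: 497315671/129 ≈ 3.8552e+6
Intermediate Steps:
B(Y) = 640/Y (B(Y) = -(-640)/Y = 640/Y)
(B(516) + (-448945 - 1*(-959326))) + 3344778 = (640/516 + (-448945 - 1*(-959326))) + 3344778 = (640*(1/516) + (-448945 + 959326)) + 3344778 = (160/129 + 510381) + 3344778 = 65839309/129 + 3344778 = 497315671/129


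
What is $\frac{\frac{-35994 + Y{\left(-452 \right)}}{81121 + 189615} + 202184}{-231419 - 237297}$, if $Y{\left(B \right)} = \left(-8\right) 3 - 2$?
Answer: $- \frac{13684612851}{31724573744} \approx -0.43136$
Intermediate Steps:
$Y{\left(B \right)} = -26$ ($Y{\left(B \right)} = -24 - 2 = -26$)
$\frac{\frac{-35994 + Y{\left(-452 \right)}}{81121 + 189615} + 202184}{-231419 - 237297} = \frac{\frac{-35994 - 26}{81121 + 189615} + 202184}{-231419 - 237297} = \frac{- \frac{36020}{270736} + 202184}{-468716} = \left(\left(-36020\right) \frac{1}{270736} + 202184\right) \left(- \frac{1}{468716}\right) = \left(- \frac{9005}{67684} + 202184\right) \left(- \frac{1}{468716}\right) = \frac{13684612851}{67684} \left(- \frac{1}{468716}\right) = - \frac{13684612851}{31724573744}$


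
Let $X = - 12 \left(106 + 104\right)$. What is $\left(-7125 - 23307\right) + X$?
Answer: $-32952$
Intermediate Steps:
$X = -2520$ ($X = \left(-12\right) 210 = -2520$)
$\left(-7125 - 23307\right) + X = \left(-7125 - 23307\right) - 2520 = -30432 - 2520 = -32952$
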